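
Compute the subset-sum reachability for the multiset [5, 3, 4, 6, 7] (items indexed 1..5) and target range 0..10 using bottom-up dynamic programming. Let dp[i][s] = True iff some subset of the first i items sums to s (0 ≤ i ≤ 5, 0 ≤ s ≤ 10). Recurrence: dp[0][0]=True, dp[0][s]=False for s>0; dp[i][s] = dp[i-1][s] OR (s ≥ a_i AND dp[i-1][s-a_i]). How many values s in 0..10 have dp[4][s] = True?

9

i\s   0   1   2   3   4   5   6   7   8   9  10
  0   T   F   F   F   F   F   F   F   F   F   F
  1   T   F   F   F   F   T   F   F   F   F   F
  2   T   F   F   T   F   T   F   F   T   F   F
  3   T   F   F   T   T   T   F   T   T   T   F
  4   T   F   F   T   T   T   T   T   T   T   T
  5   T   F   F   T   T   T   T   T   T   T   T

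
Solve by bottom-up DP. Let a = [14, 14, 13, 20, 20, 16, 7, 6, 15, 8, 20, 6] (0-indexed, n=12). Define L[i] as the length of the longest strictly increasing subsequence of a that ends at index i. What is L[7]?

   i    0    1    2    3    4    5    6    7    8    9   10   11
a[i]   14   14   13   20   20   16    7    6   15    8   20    6
L[i]    1    1    1    2    2    2    1    1    2    2    3    1

1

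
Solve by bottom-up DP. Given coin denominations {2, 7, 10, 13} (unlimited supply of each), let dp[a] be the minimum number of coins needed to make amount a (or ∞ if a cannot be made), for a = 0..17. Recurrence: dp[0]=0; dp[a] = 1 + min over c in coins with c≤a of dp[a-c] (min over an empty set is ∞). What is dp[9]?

 a  0  1  2  3  4  5  6  7  8  9 10 11 12 13 14 15 16 17
dp  0  -  1  -  2  -  3  1  4  2  1  3  2  1  2  2  3  2
(- denotes ∞ / unreachable)

2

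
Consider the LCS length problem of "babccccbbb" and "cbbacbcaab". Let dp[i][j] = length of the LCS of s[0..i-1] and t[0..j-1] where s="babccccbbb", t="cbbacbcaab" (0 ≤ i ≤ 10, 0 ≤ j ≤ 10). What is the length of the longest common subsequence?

   ''  c  b  b  a  c  b  c  a  a  b
''  0  0  0  0  0  0  0  0  0  0  0
 b  0  0  1  1  1  1  1  1  1  1  1
 a  0  0  1  1  2  2  2  2  2  2  2
 b  0  0  1  2  2  2  3  3  3  3  3
 c  0  1  1  2  2  3  3  4  4  4  4
 c  0  1  1  2  2  3  3  4  4  4  4
 c  0  1  1  2  2  3  3  4  4  4  4
 c  0  1  1  2  2  3  3  4  4  4  4
 b  0  1  2  2  2  3  4  4  4  4  5
 b  0  1  2  3  3  3  4  4  4  4  5
 b  0  1  2  3  3  3  4  4  4  4  5

5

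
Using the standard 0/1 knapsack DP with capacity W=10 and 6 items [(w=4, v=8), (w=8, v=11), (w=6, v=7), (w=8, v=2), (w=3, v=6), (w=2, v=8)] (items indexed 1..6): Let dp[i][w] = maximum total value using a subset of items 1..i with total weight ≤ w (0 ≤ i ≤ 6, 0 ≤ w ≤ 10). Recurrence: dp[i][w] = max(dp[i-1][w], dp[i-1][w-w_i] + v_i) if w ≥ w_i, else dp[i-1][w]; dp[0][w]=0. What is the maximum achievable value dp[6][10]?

i\w   0   1   2   3   4   5   6   7   8   9  10
  0   0   0   0   0   0   0   0   0   0   0   0
  1   0   0   0   0   8   8   8   8   8   8   8
  2   0   0   0   0   8   8   8   8  11  11  11
  3   0   0   0   0   8   8   8   8  11  11  15
  4   0   0   0   0   8   8   8   8  11  11  15
  5   0   0   0   6   8   8   8  14  14  14  15
  6   0   0   8   8   8  14  16  16  16  22  22

22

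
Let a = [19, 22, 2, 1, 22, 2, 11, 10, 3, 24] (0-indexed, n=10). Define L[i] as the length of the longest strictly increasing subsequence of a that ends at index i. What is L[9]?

   i    0    1    2    3    4    5    6    7    8    9
a[i]   19   22    2    1   22    2   11   10    3   24
L[i]    1    2    1    1    2    2    3    3    3    4

4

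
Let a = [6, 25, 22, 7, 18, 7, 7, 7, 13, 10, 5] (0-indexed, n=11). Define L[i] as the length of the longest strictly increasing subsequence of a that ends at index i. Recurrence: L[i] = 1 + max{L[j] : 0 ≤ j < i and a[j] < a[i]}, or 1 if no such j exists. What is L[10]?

1

   i    0    1    2    3    4    5    6    7    8    9   10
a[i]    6   25   22    7   18    7    7    7   13   10    5
L[i]    1    2    2    2    3    2    2    2    3    3    1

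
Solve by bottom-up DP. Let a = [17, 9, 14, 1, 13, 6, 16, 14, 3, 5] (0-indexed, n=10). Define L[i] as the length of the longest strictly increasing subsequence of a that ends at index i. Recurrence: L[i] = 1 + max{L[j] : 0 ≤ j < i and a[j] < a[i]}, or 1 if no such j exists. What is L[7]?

3

   i    0    1    2    3    4    5    6    7    8    9
a[i]   17    9   14    1   13    6   16   14    3    5
L[i]    1    1    2    1    2    2    3    3    2    3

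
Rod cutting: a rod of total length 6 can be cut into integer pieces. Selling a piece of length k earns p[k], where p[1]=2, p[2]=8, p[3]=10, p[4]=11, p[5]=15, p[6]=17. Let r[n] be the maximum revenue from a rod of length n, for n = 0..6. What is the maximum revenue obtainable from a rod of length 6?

   n    0    1    2    3    4    5    6
r[n]    0    2    8   10   16   18   24

24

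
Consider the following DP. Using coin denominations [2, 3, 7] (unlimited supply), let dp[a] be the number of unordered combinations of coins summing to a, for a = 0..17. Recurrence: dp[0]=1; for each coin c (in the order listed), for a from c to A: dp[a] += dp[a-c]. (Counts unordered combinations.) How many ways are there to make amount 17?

after  coin     0     1     2     3     4     5     6     7     8     9    10    11    12    13    14    15    16    17
          2     1     0     1     0     1     0     1     0     1     0     1     0     1     0     1     0     1     0
          3     1     0     1     1     1     1     2     1     2     2     2     2     3     2     3     3     3     3
          7     1     0     1     1     1     1     2     2     2     3     3     3     4     4     5     5     6     6

6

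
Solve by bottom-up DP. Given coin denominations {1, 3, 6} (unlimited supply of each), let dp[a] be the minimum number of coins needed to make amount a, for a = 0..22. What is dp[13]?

 a  0  1  2  3  4  5  6  7  8  9 10 11 12 13 14 15 16 17 18 19 20 21 22
dp  0  1  2  1  2  3  1  2  3  2  3  4  2  3  4  3  4  5  3  4  5  4  5

3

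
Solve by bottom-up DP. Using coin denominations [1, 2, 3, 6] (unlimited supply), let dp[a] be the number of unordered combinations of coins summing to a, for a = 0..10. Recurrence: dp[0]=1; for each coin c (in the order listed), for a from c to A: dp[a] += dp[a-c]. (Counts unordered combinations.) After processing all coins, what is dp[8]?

12

after  coin     0     1     2     3     4     5     6     7     8     9    10
          1     1     1     1     1     1     1     1     1     1     1     1
          2     1     1     2     2     3     3     4     4     5     5     6
          3     1     1     2     3     4     5     7     8    10    12    14
          6     1     1     2     3     4     5     8     9    12    15    18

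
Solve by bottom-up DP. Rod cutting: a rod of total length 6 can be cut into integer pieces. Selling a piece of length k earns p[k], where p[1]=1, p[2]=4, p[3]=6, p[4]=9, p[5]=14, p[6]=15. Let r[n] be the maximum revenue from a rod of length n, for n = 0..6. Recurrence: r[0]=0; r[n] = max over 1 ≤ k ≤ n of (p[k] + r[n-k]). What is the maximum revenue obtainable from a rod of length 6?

   n    0    1    2    3    4    5    6
r[n]    0    1    4    6    9   14   15

15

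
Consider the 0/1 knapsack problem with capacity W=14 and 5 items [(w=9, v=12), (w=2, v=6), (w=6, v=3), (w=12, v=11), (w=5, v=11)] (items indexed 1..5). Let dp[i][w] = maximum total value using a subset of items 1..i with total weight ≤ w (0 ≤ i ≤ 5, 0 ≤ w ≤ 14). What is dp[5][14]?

23

i\w   0   1   2   3   4   5   6   7   8   9  10  11  12  13  14
  0   0   0   0   0   0   0   0   0   0   0   0   0   0   0   0
  1   0   0   0   0   0   0   0   0   0  12  12  12  12  12  12
  2   0   0   6   6   6   6   6   6   6  12  12  18  18  18  18
  3   0   0   6   6   6   6   6   6   9  12  12  18  18  18  18
  4   0   0   6   6   6   6   6   6   9  12  12  18  18  18  18
  5   0   0   6   6   6  11  11  17  17  17  17  18  18  20  23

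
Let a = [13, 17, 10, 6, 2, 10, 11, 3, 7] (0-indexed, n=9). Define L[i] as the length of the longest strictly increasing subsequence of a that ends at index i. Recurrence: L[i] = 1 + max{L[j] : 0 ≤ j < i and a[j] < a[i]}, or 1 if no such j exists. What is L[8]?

   i    0    1    2    3    4    5    6    7    8
a[i]   13   17   10    6    2   10   11    3    7
L[i]    1    2    1    1    1    2    3    2    3

3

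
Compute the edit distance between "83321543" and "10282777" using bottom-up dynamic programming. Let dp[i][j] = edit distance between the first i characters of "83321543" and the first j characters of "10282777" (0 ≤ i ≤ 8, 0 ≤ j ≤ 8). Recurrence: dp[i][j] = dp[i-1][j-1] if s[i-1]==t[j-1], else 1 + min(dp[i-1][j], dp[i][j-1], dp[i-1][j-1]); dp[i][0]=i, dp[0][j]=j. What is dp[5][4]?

   ''  1  0  2  8  2  7  7  7
''  0  1  2  3  4  5  6  7  8
 8  1  1  2  3  3  4  5  6  7
 3  2  2  2  3  4  4  5  6  7
 3  3  3  3  3  4  5  5  6  7
 2  4  4  4  3  4  4  5  6  7
 1  5  4  5  4  4  5  5  6  7
 5  6  5  5  5  5  5  6  6  7
 4  7  6  6  6  6  6  6  7  7
 3  8  7  7  7  7  7  7  7  8

4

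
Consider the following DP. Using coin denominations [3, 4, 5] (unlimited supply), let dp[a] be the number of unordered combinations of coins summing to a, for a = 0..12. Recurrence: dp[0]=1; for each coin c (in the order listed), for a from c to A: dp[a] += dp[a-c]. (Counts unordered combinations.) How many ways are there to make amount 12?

after  coin     0     1     2     3     4     5     6     7     8     9    10    11    12
          3     1     0     0     1     0     0     1     0     0     1     0     0     1
          4     1     0     0     1     1     0     1     1     1     1     1     1     2
          5     1     0     0     1     1     1     1     1     2     2     2     2     3

3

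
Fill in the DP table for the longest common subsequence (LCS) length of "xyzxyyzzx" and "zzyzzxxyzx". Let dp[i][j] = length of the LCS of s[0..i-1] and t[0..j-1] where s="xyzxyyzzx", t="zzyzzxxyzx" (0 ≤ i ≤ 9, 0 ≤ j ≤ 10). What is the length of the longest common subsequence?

   ''  z  z  y  z  z  x  x  y  z  x
''  0  0  0  0  0  0  0  0  0  0  0
 x  0  0  0  0  0  0  1  1  1  1  1
 y  0  0  0  1  1  1  1  1  2  2  2
 z  0  1  1  1  2  2  2  2  2  3  3
 x  0  1  1  1  2  2  3  3  3  3  4
 y  0  1  1  2  2  2  3  3  4  4  4
 y  0  1  1  2  2  2  3  3  4  4  4
 z  0  1  2  2  3  3  3  3  4  5  5
 z  0  1  2  2  3  4  4  4  4  5  5
 x  0  1  2  2  3  4  5  5  5  5  6

6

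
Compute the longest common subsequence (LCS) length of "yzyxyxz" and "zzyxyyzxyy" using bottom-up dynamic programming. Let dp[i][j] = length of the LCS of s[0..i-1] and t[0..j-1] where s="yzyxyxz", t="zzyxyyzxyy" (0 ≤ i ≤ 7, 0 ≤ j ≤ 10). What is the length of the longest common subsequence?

5

   ''  z  z  y  x  y  y  z  x  y  y
''  0  0  0  0  0  0  0  0  0  0  0
 y  0  0  0  1  1  1  1  1  1  1  1
 z  0  1  1  1  1  1  1  2  2  2  2
 y  0  1  1  2  2  2  2  2  2  3  3
 x  0  1  1  2  3  3  3  3  3  3  3
 y  0  1  1  2  3  4  4  4  4  4  4
 x  0  1  1  2  3  4  4  4  5  5  5
 z  0  1  2  2  3  4  4  5  5  5  5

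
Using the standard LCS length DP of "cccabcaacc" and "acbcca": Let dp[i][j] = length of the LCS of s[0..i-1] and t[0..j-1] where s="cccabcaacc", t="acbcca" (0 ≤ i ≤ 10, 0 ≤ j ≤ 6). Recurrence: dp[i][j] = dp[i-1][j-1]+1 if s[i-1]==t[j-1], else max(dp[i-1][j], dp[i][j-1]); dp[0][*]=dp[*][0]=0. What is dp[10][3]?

2

   ''  a  c  b  c  c  a
''  0  0  0  0  0  0  0
 c  0  0  1  1  1  1  1
 c  0  0  1  1  2  2  2
 c  0  0  1  1  2  3  3
 a  0  1  1  1  2  3  4
 b  0  1  1  2  2  3  4
 c  0  1  2  2  3  3  4
 a  0  1  2  2  3  3  4
 a  0  1  2  2  3  3  4
 c  0  1  2  2  3  4  4
 c  0  1  2  2  3  4  4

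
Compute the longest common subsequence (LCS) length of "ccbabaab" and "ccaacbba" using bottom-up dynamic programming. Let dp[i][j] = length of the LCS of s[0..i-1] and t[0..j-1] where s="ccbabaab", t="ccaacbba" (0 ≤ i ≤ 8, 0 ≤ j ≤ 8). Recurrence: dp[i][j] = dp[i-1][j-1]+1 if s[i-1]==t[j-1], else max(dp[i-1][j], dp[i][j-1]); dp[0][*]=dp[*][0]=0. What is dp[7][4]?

4

   ''  c  c  a  a  c  b  b  a
''  0  0  0  0  0  0  0  0  0
 c  0  1  1  1  1  1  1  1  1
 c  0  1  2  2  2  2  2  2  2
 b  0  1  2  2  2  2  3  3  3
 a  0  1  2  3  3  3  3  3  4
 b  0  1  2  3  3  3  4  4  4
 a  0  1  2  3  4  4  4  4  5
 a  0  1  2  3  4  4  4  4  5
 b  0  1  2  3  4  4  5  5  5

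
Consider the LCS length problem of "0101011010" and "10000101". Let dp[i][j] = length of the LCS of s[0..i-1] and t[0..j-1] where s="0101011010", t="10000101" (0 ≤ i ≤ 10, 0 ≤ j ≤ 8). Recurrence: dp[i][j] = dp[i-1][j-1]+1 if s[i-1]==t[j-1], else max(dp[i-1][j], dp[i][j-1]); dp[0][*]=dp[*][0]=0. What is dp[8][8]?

5

   ''  1  0  0  0  0  1  0  1
''  0  0  0  0  0  0  0  0  0
 0  0  0  1  1  1  1  1  1  1
 1  0  1  1  1  1  1  2  2  2
 0  0  1  2  2  2  2  2  3  3
 1  0  1  2  2  2  2  3  3  4
 0  0  1  2  3  3  3  3  4  4
 1  0  1  2  3  3  3  4  4  5
 1  0  1  2  3  3  3  4  4  5
 0  0  1  2  3  4  4  4  5  5
 1  0  1  2  3  4  4  5  5  6
 0  0  1  2  3  4  5  5  6  6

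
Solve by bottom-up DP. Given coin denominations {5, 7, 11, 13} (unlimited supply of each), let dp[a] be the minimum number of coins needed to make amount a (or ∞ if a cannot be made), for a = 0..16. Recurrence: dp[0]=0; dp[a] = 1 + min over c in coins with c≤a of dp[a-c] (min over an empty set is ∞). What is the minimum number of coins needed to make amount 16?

 a  0  1  2  3  4  5  6  7  8  9 10 11 12 13 14 15 16
dp  0  -  -  -  -  1  -  1  -  -  2  1  2  1  2  3  2
(- denotes ∞ / unreachable)

2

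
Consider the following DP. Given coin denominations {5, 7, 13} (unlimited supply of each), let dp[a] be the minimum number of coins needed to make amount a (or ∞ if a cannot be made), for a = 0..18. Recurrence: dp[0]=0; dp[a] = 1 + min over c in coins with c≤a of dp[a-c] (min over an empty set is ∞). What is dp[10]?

 a  0  1  2  3  4  5  6  7  8  9 10 11 12 13 14 15 16 17 18
dp  0  -  -  -  -  1  -  1  -  -  2  -  2  1  2  3  -  3  2
(- denotes ∞ / unreachable)

2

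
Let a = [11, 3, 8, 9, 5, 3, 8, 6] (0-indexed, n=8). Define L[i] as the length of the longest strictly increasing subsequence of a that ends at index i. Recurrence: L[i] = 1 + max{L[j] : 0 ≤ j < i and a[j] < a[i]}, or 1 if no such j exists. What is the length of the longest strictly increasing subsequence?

3

   i    0    1    2    3    4    5    6    7
a[i]   11    3    8    9    5    3    8    6
L[i]    1    1    2    3    2    1    3    3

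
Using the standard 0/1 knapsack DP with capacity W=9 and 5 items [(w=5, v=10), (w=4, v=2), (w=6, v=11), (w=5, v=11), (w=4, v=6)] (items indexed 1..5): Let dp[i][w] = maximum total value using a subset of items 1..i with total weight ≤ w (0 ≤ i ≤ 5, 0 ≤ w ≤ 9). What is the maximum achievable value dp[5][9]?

17

i\w   0   1   2   3   4   5   6   7   8   9
  0   0   0   0   0   0   0   0   0   0   0
  1   0   0   0   0   0  10  10  10  10  10
  2   0   0   0   0   2  10  10  10  10  12
  3   0   0   0   0   2  10  11  11  11  12
  4   0   0   0   0   2  11  11  11  11  13
  5   0   0   0   0   6  11  11  11  11  17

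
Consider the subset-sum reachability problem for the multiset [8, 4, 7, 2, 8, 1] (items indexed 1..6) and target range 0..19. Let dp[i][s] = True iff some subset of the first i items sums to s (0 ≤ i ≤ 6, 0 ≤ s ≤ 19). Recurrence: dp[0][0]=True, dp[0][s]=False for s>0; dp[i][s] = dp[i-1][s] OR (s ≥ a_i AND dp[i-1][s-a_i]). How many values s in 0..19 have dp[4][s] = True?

15

i\s   0   1   2   3   4   5   6   7   8   9  10  11  12  13  14  15  16  17  18  19
  0   T   F   F   F   F   F   F   F   F   F   F   F   F   F   F   F   F   F   F   F
  1   T   F   F   F   F   F   F   F   T   F   F   F   F   F   F   F   F   F   F   F
  2   T   F   F   F   T   F   F   F   T   F   F   F   T   F   F   F   F   F   F   F
  3   T   F   F   F   T   F   F   T   T   F   F   T   T   F   F   T   F   F   F   T
  4   T   F   T   F   T   F   T   T   T   T   T   T   T   T   T   T   F   T   F   T
  5   T   F   T   F   T   F   T   T   T   T   T   T   T   T   T   T   T   T   T   T
  6   T   T   T   T   T   T   T   T   T   T   T   T   T   T   T   T   T   T   T   T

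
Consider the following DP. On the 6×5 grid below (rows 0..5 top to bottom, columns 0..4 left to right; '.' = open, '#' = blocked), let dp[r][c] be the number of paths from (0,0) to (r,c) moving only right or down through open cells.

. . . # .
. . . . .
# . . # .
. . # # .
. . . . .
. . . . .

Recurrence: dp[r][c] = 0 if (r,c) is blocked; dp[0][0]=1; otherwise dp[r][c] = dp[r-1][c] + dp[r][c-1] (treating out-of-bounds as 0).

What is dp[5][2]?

4

r\c   0   1   2   3   4
  0   1   1   1   0   0
  1   1   2   3   3   3
  2   0   2   5   0   3
  3   0   2   0   0   3
  4   0   2   2   2   5
  5   0   2   4   6  11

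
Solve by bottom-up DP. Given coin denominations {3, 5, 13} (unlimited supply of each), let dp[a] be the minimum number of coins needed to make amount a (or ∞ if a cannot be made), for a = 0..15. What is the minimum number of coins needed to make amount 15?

 a  0  1  2  3  4  5  6  7  8  9 10 11 12 13 14 15
dp  0  -  -  1  -  1  2  -  2  3  2  3  4  1  4  3
(- denotes ∞ / unreachable)

3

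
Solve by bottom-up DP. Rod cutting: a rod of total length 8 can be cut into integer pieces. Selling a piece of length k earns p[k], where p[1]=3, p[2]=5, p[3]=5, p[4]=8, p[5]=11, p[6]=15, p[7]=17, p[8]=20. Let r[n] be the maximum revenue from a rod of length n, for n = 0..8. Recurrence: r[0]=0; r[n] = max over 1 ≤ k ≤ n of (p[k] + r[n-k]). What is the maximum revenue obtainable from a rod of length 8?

24

   n    0    1    2    3    4    5    6    7    8
r[n]    0    3    6    9   12   15   18   21   24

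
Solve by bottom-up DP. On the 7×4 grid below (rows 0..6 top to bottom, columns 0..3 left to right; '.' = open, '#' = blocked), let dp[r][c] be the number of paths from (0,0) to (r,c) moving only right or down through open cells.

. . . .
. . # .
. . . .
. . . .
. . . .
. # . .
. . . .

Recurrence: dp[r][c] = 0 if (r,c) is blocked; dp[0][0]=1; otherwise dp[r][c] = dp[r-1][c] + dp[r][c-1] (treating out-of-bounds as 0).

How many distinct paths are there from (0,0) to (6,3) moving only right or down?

r\c   0   1   2   3
  0   1   1   1   1
  1   1   2   0   1
  2   1   3   3   4
  3   1   4   7  11
  4   1   5  12  23
  5   1   0  12  35
  6   1   1  13  48

48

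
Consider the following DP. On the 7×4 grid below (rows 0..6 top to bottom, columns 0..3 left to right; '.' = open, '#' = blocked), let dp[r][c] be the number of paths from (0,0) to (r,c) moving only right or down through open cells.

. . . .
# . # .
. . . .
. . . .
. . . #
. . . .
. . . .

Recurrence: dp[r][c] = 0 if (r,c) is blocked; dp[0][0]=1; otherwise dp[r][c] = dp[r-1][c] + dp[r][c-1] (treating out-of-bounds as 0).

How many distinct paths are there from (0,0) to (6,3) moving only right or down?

9

r\c   0   1   2   3
  0   1   1   1   1
  1   0   1   0   1
  2   0   1   1   2
  3   0   1   2   4
  4   0   1   3   0
  5   0   1   4   4
  6   0   1   5   9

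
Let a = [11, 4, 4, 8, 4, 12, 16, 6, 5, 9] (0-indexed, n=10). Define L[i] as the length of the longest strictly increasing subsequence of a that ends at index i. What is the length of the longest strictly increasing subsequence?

4

   i    0    1    2    3    4    5    6    7    8    9
a[i]   11    4    4    8    4   12   16    6    5    9
L[i]    1    1    1    2    1    3    4    2    2    3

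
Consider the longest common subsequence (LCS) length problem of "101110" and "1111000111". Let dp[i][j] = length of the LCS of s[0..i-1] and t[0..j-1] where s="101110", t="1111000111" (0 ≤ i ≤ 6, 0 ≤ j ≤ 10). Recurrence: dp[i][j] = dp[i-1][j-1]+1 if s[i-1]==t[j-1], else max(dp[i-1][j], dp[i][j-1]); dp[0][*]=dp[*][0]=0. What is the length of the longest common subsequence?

5

   ''  1  1  1  1  0  0  0  1  1  1
''  0  0  0  0  0  0  0  0  0  0  0
 1  0  1  1  1  1  1  1  1  1  1  1
 0  0  1  1  1  1  2  2  2  2  2  2
 1  0  1  2  2  2  2  2  2  3  3  3
 1  0  1  2  3  3  3  3  3  3  4  4
 1  0  1  2  3  4  4  4  4  4  4  5
 0  0  1  2  3  4  5  5  5  5  5  5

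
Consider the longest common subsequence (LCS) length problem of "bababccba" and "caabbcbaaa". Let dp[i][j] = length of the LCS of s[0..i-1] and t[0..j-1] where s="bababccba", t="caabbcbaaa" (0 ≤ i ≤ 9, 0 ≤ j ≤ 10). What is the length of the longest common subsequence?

   ''  c  a  a  b  b  c  b  a  a  a
''  0  0  0  0  0  0  0  0  0  0  0
 b  0  0  0  0  1  1  1  1  1  1  1
 a  0  0  1  1  1  1  1  1  2  2  2
 b  0  0  1  1  2  2  2  2  2  2  2
 a  0  0  1  2  2  2  2  2  3  3  3
 b  0  0  1  2  3  3  3  3  3  3  3
 c  0  1  1  2  3  3  4  4  4  4  4
 c  0  1  1  2  3  3  4  4  4  4  4
 b  0  1  1  2  3  4  4  5  5  5  5
 a  0  1  2  2  3  4  4  5  6  6  6

6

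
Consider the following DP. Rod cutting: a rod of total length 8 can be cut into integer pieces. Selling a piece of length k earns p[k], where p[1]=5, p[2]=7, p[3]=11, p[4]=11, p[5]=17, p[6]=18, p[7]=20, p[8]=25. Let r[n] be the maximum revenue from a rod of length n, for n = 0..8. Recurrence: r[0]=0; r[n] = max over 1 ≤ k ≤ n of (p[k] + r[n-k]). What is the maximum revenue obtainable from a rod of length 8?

   n    0    1    2    3    4    5    6    7    8
r[n]    0    5   10   15   20   25   30   35   40

40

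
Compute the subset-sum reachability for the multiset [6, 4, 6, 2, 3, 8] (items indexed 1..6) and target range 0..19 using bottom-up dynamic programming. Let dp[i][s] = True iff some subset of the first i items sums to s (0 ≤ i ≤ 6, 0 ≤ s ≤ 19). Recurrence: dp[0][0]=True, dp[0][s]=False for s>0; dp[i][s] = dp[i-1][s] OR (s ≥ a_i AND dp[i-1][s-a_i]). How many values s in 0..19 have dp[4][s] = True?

i\s   0   1   2   3   4   5   6   7   8   9  10  11  12  13  14  15  16  17  18  19
  0   T   F   F   F   F   F   F   F   F   F   F   F   F   F   F   F   F   F   F   F
  1   T   F   F   F   F   F   T   F   F   F   F   F   F   F   F   F   F   F   F   F
  2   T   F   F   F   T   F   T   F   F   F   T   F   F   F   F   F   F   F   F   F
  3   T   F   F   F   T   F   T   F   F   F   T   F   T   F   F   F   T   F   F   F
  4   T   F   T   F   T   F   T   F   T   F   T   F   T   F   T   F   T   F   T   F
  5   T   F   T   T   T   T   T   T   T   T   T   T   T   T   T   T   T   T   T   T
  6   T   F   T   T   T   T   T   T   T   T   T   T   T   T   T   T   T   T   T   T

10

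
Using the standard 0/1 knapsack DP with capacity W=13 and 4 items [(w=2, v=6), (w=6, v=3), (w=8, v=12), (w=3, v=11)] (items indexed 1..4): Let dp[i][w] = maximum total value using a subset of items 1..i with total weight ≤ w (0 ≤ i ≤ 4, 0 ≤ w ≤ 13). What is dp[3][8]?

12

i\w   0   1   2   3   4   5   6   7   8   9  10  11  12  13
  0   0   0   0   0   0   0   0   0   0   0   0   0   0   0
  1   0   0   6   6   6   6   6   6   6   6   6   6   6   6
  2   0   0   6   6   6   6   6   6   9   9   9   9   9   9
  3   0   0   6   6   6   6   6   6  12  12  18  18  18  18
  4   0   0   6  11  11  17  17  17  17  17  18  23  23  29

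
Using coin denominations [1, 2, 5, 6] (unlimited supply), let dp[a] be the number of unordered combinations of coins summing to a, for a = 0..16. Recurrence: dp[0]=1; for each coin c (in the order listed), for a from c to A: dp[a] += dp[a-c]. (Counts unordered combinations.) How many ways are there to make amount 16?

after  coin     0     1     2     3     4     5     6     7     8     9    10    11    12    13    14    15    16
          1     1     1     1     1     1     1     1     1     1     1     1     1     1     1     1     1     1
          2     1     1     2     2     3     3     4     4     5     5     6     6     7     7     8     8     9
          5     1     1     2     2     3     4     5     6     7     8    10    11    13    14    16    18    20
          6     1     1     2     2     3     4     6     7     9    10    13    15    19    21    25    28    33

33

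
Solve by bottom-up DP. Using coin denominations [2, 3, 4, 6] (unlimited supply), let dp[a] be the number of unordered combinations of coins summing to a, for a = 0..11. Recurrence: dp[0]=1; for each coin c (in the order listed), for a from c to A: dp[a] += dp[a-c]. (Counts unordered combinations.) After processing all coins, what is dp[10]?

7

after  coin     0     1     2     3     4     5     6     7     8     9    10    11
          2     1     0     1     0     1     0     1     0     1     0     1     0
          3     1     0     1     1     1     1     2     1     2     2     2     2
          4     1     0     1     1     2     1     3     2     4     3     5     4
          6     1     0     1     1     2     1     4     2     5     4     7     5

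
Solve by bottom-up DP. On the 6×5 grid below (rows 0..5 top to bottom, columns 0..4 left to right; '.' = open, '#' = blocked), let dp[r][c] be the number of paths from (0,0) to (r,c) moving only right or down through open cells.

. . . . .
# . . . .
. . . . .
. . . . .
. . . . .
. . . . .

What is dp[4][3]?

15

r\c   0   1   2   3   4
  0   1   1   1   1   1
  1   0   1   2   3   4
  2   0   1   3   6  10
  3   0   1   4  10  20
  4   0   1   5  15  35
  5   0   1   6  21  56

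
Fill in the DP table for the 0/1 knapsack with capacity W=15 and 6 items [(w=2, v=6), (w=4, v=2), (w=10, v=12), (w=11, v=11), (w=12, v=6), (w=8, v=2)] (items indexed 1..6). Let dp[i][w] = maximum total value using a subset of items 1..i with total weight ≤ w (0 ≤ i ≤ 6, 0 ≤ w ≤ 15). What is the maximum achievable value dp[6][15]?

i\w   0   1   2   3   4   5   6   7   8   9  10  11  12  13  14  15
  0   0   0   0   0   0   0   0   0   0   0   0   0   0   0   0   0
  1   0   0   6   6   6   6   6   6   6   6   6   6   6   6   6   6
  2   0   0   6   6   6   6   8   8   8   8   8   8   8   8   8   8
  3   0   0   6   6   6   6   8   8   8   8  12  12  18  18  18  18
  4   0   0   6   6   6   6   8   8   8   8  12  12  18  18  18  18
  5   0   0   6   6   6   6   8   8   8   8  12  12  18  18  18  18
  6   0   0   6   6   6   6   8   8   8   8  12  12  18  18  18  18

18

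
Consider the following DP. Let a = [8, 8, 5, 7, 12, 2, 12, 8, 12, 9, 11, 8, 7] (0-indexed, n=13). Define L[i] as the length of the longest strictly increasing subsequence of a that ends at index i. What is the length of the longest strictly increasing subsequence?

5

   i    0    1    2    3    4    5    6    7    8    9   10   11   12
a[i]    8    8    5    7   12    2   12    8   12    9   11    8    7
L[i]    1    1    1    2    3    1    3    3    4    4    5    3    2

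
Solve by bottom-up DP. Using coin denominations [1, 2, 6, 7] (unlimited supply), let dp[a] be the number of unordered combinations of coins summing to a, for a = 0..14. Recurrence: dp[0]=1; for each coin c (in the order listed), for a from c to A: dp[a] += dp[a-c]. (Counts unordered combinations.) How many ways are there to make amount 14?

after  coin     0     1     2     3     4     5     6     7     8     9    10    11    12    13    14
          1     1     1     1     1     1     1     1     1     1     1     1     1     1     1     1
          2     1     1     2     2     3     3     4     4     5     5     6     6     7     7     8
          6     1     1     2     2     3     3     5     5     7     7     9     9    12    12    15
          7     1     1     2     2     3     3     5     6     8     9    11    12    15    17    21

21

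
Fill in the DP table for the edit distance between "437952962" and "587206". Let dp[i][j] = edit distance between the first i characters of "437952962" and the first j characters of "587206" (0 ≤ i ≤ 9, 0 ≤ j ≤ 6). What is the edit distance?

   ''  5  8  7  2  0  6
''  0  1  2  3  4  5  6
 4  1  1  2  3  4  5  6
 3  2  2  2  3  4  5  6
 7  3  3  3  2  3  4  5
 9  4  4  4  3  3  4  5
 5  5  4  5  4  4  4  5
 2  6  5  5  5  4  5  5
 9  7  6  6  6  5  5  6
 6  8  7  7  7  6  6  5
 2  9  8  8  8  7  7  6

6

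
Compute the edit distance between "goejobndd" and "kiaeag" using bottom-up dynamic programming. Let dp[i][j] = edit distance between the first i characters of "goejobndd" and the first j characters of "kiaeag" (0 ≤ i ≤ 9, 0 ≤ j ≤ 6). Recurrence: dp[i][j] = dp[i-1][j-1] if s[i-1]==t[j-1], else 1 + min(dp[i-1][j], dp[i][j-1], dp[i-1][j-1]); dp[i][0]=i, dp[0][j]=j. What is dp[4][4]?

   ''  k  i  a  e  a  g
''  0  1  2  3  4  5  6
 g  1  1  2  3  4  5  5
 o  2  2  2  3  4  5  6
 e  3  3  3  3  3  4  5
 j  4  4  4  4  4  4  5
 o  5  5  5  5  5  5  5
 b  6  6  6  6  6  6  6
 n  7  7  7  7  7  7  7
 d  8  8  8  8  8  8  8
 d  9  9  9  9  9  9  9

4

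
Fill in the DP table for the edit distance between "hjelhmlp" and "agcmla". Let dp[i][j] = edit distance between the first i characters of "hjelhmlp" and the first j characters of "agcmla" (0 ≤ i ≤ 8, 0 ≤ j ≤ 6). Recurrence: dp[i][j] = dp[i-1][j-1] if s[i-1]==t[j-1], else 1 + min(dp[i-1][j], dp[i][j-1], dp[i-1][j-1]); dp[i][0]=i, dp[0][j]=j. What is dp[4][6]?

   ''  a  g  c  m  l  a
''  0  1  2  3  4  5  6
 h  1  1  2  3  4  5  6
 j  2  2  2  3  4  5  6
 e  3  3  3  3  4  5  6
 l  4  4  4  4  4  4  5
 h  5  5  5  5  5  5  5
 m  6  6  6  6  5  6  6
 l  7  7  7  7  6  5  6
 p  8  8  8  8  7  6  6

5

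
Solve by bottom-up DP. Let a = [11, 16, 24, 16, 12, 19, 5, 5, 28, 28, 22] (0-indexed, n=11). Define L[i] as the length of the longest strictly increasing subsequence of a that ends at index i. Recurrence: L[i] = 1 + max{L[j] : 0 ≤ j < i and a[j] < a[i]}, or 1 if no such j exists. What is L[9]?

4

   i    0    1    2    3    4    5    6    7    8    9   10
a[i]   11   16   24   16   12   19    5    5   28   28   22
L[i]    1    2    3    2    2    3    1    1    4    4    4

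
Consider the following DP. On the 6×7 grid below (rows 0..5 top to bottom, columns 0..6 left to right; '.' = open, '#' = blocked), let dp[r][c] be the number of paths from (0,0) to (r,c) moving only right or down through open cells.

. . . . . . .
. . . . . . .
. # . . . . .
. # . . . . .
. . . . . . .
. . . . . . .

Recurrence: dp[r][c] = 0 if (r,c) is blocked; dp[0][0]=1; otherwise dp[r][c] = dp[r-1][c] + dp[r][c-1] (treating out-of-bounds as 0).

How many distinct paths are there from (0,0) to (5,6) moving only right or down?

r\c   0   1   2   3   4   5   6
  0   1   1   1   1   1   1   1
  1   1   2   3   4   5   6   7
  2   1   0   3   7  12  18  25
  3   1   0   3  10  22  40  65
  4   1   1   4  14  36  76 141
  5   1   2   6  20  56 132 273

273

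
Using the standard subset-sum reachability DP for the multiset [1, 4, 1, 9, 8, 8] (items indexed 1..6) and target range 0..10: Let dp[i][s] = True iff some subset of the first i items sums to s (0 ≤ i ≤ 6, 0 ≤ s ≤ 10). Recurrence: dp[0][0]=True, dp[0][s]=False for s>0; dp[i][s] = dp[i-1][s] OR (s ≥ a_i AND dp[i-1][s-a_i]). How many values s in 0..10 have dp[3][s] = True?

6

i\s   0   1   2   3   4   5   6   7   8   9  10
  0   T   F   F   F   F   F   F   F   F   F   F
  1   T   T   F   F   F   F   F   F   F   F   F
  2   T   T   F   F   T   T   F   F   F   F   F
  3   T   T   T   F   T   T   T   F   F   F   F
  4   T   T   T   F   T   T   T   F   F   T   T
  5   T   T   T   F   T   T   T   F   T   T   T
  6   T   T   T   F   T   T   T   F   T   T   T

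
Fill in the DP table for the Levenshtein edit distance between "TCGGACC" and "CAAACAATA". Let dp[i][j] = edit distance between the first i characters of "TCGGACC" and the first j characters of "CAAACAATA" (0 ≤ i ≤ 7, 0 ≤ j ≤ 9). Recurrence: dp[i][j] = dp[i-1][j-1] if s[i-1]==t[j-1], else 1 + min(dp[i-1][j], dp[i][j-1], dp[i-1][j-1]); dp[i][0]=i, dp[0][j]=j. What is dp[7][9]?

7

   ''  C  A  A  A  C  A  A  T  A
''  0  1  2  3  4  5  6  7  8  9
 T  1  1  2  3  4  5  6  7  7  8
 C  2  1  2  3  4  4  5  6  7  8
 G  3  2  2  3  4  5  5  6  7  8
 G  4  3  3  3  4  5  6  6  7  8
 A  5  4  3  3  3  4  5  6  7  7
 C  6  5  4  4  4  3  4  5  6  7
 C  7  6  5  5  5  4  4  5  6  7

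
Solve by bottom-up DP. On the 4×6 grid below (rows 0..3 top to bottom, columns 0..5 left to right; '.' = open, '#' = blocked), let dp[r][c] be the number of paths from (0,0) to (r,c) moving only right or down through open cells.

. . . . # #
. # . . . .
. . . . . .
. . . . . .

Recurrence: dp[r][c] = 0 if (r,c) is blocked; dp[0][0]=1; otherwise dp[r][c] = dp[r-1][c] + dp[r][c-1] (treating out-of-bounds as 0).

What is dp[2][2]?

r\c   0   1   2   3   4   5
  0   1   1   1   1   0   0
  1   1   0   1   2   2   2
  2   1   1   2   4   6   8
  3   1   2   4   8  14  22

2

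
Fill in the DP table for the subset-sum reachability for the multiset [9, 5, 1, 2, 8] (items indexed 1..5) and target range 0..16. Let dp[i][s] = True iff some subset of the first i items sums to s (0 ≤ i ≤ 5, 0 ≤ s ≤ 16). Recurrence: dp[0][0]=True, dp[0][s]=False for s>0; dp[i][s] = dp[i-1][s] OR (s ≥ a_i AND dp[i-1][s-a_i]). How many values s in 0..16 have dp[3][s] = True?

i\s   0   1   2   3   4   5   6   7   8   9  10  11  12  13  14  15  16
  0   T   F   F   F   F   F   F   F   F   F   F   F   F   F   F   F   F
  1   T   F   F   F   F   F   F   F   F   T   F   F   F   F   F   F   F
  2   T   F   F   F   F   T   F   F   F   T   F   F   F   F   T   F   F
  3   T   T   F   F   F   T   T   F   F   T   T   F   F   F   T   T   F
  4   T   T   T   T   F   T   T   T   T   T   T   T   T   F   T   T   T
  5   T   T   T   T   F   T   T   T   T   T   T   T   T   T   T   T   T

8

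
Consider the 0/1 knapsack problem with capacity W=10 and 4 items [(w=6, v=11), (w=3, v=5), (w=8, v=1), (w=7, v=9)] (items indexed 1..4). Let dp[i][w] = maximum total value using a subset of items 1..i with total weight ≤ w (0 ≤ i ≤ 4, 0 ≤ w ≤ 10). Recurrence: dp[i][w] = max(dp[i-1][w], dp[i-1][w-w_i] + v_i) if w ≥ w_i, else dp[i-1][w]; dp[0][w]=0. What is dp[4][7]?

11

i\w   0   1   2   3   4   5   6   7   8   9  10
  0   0   0   0   0   0   0   0   0   0   0   0
  1   0   0   0   0   0   0  11  11  11  11  11
  2   0   0   0   5   5   5  11  11  11  16  16
  3   0   0   0   5   5   5  11  11  11  16  16
  4   0   0   0   5   5   5  11  11  11  16  16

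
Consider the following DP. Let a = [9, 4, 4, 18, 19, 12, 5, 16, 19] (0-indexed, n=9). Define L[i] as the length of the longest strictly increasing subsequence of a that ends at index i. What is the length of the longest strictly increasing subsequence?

   i    0    1    2    3    4    5    6    7    8
a[i]    9    4    4   18   19   12    5   16   19
L[i]    1    1    1    2    3    2    2    3    4

4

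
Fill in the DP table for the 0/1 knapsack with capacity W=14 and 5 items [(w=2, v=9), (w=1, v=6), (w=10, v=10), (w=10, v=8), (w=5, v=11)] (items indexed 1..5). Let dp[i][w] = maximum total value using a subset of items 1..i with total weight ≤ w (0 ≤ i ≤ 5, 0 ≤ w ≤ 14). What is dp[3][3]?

i\w   0   1   2   3   4   5   6   7   8   9  10  11  12  13  14
  0   0   0   0   0   0   0   0   0   0   0   0   0   0   0   0
  1   0   0   9   9   9   9   9   9   9   9   9   9   9   9   9
  2   0   6   9  15  15  15  15  15  15  15  15  15  15  15  15
  3   0   6   9  15  15  15  15  15  15  15  15  16  19  25  25
  4   0   6   9  15  15  15  15  15  15  15  15  16  19  25  25
  5   0   6   9  15  15  15  17  20  26  26  26  26  26  26  26

15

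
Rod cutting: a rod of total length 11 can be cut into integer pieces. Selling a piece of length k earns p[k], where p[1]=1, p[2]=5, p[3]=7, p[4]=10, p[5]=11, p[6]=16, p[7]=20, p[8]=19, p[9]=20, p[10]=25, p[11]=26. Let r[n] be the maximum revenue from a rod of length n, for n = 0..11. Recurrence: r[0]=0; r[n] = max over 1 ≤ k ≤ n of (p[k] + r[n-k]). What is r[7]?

20

   n    0    1    2    3    4    5    6    7    8    9   10   11
r[n]    0    1    5    7   10   12   16   20   21   25   27   30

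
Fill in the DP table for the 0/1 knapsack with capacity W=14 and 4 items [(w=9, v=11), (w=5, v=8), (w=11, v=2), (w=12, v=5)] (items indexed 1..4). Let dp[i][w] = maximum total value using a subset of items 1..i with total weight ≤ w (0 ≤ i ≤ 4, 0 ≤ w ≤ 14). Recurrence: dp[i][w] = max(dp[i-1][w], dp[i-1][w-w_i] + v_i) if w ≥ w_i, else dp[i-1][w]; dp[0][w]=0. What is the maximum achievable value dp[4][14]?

i\w   0   1   2   3   4   5   6   7   8   9  10  11  12  13  14
  0   0   0   0   0   0   0   0   0   0   0   0   0   0   0   0
  1   0   0   0   0   0   0   0   0   0  11  11  11  11  11  11
  2   0   0   0   0   0   8   8   8   8  11  11  11  11  11  19
  3   0   0   0   0   0   8   8   8   8  11  11  11  11  11  19
  4   0   0   0   0   0   8   8   8   8  11  11  11  11  11  19

19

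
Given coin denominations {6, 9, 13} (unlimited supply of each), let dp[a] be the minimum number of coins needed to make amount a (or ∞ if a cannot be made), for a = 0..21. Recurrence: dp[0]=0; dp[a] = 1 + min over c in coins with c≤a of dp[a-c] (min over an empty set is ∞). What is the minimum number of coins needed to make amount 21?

3

 a  0  1  2  3  4  5  6  7  8  9 10 11 12 13 14 15 16 17 18 19 20 21
dp  0  -  -  -  -  -  1  -  -  1  -  -  2  1  -  2  -  -  2  2  -  3
(- denotes ∞ / unreachable)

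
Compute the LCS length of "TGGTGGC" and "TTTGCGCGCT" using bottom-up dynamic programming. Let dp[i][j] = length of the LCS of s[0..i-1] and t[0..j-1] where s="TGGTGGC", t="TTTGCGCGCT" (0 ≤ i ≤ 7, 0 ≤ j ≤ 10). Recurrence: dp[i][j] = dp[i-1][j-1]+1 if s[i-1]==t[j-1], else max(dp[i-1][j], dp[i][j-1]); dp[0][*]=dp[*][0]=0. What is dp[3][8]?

3

   ''  T  T  T  G  C  G  C  G  C  T
''  0  0  0  0  0  0  0  0  0  0  0
 T  0  1  1  1  1  1  1  1  1  1  1
 G  0  1  1  1  2  2  2  2  2  2  2
 G  0  1  1  1  2  2  3  3  3  3  3
 T  0  1  2  2  2  2  3  3  3  3  4
 G  0  1  2  2  3  3  3  3  4  4  4
 G  0  1  2  2  3  3  4  4  4  4  4
 C  0  1  2  2  3  4  4  5  5  5  5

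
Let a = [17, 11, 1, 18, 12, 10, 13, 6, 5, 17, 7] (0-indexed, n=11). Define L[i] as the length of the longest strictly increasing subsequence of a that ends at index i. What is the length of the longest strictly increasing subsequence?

4

   i    0    1    2    3    4    5    6    7    8    9   10
a[i]   17   11    1   18   12   10   13    6    5   17    7
L[i]    1    1    1    2    2    2    3    2    2    4    3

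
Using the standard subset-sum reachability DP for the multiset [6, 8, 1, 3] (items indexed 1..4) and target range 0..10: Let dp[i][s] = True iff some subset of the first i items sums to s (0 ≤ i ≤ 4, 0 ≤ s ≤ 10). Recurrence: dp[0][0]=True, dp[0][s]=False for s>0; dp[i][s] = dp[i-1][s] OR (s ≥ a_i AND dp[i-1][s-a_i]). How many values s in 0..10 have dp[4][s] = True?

9

i\s   0   1   2   3   4   5   6   7   8   9  10
  0   T   F   F   F   F   F   F   F   F   F   F
  1   T   F   F   F   F   F   T   F   F   F   F
  2   T   F   F   F   F   F   T   F   T   F   F
  3   T   T   F   F   F   F   T   T   T   T   F
  4   T   T   F   T   T   F   T   T   T   T   T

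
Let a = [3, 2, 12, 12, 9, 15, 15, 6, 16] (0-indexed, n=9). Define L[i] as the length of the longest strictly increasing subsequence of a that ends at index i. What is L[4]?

   i    0    1    2    3    4    5    6    7    8
a[i]    3    2   12   12    9   15   15    6   16
L[i]    1    1    2    2    2    3    3    2    4

2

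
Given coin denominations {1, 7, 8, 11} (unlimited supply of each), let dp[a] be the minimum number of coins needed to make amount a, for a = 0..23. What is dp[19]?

 a  0  1  2  3  4  5  6  7  8  9 10 11 12 13 14 15 16 17 18 19 20 21 22 23
dp  0  1  2  3  4  5  6  1  1  2  3  1  2  3  2  2  2  3  2  2  3  3  2  3

2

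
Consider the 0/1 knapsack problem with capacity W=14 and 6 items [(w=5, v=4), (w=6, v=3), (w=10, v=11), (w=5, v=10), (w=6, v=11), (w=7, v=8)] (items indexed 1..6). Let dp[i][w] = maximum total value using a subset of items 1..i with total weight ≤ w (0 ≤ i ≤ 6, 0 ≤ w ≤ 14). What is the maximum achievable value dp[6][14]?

21

i\w   0   1   2   3   4   5   6   7   8   9  10  11  12  13  14
  0   0   0   0   0   0   0   0   0   0   0   0   0   0   0   0
  1   0   0   0   0   0   4   4   4   4   4   4   4   4   4   4
  2   0   0   0   0   0   4   4   4   4   4   4   7   7   7   7
  3   0   0   0   0   0   4   4   4   4   4  11  11  11  11  11
  4   0   0   0   0   0  10  10  10  10  10  14  14  14  14  14
  5   0   0   0   0   0  10  11  11  11  11  14  21  21  21  21
  6   0   0   0   0   0  10  11  11  11  11  14  21  21  21  21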